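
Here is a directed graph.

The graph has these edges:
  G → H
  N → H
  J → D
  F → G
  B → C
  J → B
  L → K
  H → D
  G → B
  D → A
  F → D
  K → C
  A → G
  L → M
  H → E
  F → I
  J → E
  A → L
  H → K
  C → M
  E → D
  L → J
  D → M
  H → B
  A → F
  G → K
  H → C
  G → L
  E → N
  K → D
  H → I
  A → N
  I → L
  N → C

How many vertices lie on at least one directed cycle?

11

A vertex is on a directed cycle iff it belongs to a strongly connected component of size ≥ 2 (or has a self-loop).
The vertices on cycles are {A, D, E, F, G, H, I, J, K, L, N} — 11 in total.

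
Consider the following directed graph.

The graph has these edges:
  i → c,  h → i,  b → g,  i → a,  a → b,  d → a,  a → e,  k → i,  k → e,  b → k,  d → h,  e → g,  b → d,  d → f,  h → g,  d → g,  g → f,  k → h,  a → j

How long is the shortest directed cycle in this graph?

3

For each vertex v, BFS finds the shortest path from v back to v.
The shortest such closed walk is a → b → d → a, length 3.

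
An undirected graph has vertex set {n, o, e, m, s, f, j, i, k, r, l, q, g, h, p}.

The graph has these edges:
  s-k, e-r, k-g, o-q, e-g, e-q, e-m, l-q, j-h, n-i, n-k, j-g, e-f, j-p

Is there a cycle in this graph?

DFS, tracking each vertex's parent; an edge to a visited non-parent vertex closes a cycle.
Start from e:
visit e (parent –)
  visit f (parent e)
    f–e: parent, skip
  visit g (parent e)
    visit k (parent g)
      visit s (parent k)
        s–k: parent, skip
      visit n (parent k)
        visit i (parent n)
          i–n: parent, skip
        n–k: parent, skip
      k–g: parent, skip
    visit j (parent g)
      j–g: parent, skip
      visit h (parent j)
        h–j: parent, skip
      visit p (parent j)
        p–j: parent, skip
    g–e: parent, skip
  visit m (parent e)
    m–e: parent, skip
  visit q (parent e)
    visit o (parent q)
      o–q: parent, skip
    q–e: parent, skip
    visit l (parent q)
      l–q: parent, skip
  visit r (parent e)
    r–e: parent, skip
No non-parent visited neighbor found — the graph is a forest.

No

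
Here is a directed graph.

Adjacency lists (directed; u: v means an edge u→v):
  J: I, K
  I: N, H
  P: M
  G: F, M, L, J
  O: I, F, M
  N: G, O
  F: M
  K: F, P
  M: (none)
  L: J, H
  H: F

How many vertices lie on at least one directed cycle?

6

A vertex is on a directed cycle iff it belongs to a strongly connected component of size ≥ 2 (or has a self-loop).
The vertices on cycles are {G, I, J, L, N, O} — 6 in total.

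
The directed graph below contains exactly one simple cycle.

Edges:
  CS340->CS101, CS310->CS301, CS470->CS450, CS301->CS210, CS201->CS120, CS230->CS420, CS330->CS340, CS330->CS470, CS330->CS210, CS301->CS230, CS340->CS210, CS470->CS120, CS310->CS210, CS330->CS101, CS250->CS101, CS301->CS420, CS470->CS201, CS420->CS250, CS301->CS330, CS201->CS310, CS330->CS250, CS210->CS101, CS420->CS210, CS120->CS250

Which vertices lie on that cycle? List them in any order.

CS201, CS301, CS310, CS330, CS470

DFS with gray/black marking from CS301:
CS301 gray
  CS330 gray
    CS210 gray
      CS101 gray
      CS101 black
    CS210 black
    CS250 gray
      CS250→CS101: CS101 black — skip
    CS250 black
    CS330→CS101: CS101 black — skip
    CS470 gray
      CS201 gray
        CS310 gray
          CS310→CS210: CS210 black — skip
          CS310→CS301: CS301 is gray → back edge
Back edge closes the cycle CS301 → CS330 → CS470 → CS201 → CS310 → CS301; its vertices are {CS201, CS301, CS310, CS330, CS470}.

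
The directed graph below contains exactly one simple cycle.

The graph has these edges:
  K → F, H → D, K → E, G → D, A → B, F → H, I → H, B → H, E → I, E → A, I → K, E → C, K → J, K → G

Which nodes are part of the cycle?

E, I, K

DFS with gray/black marking from K:
K gray
  E gray
    C gray
    C black
    A gray
      B gray
        H gray
          D gray
          D black
        H black
      B black
    A black
    I gray
      I→H: H black — skip
      I→K: K is gray → back edge
Back edge closes the cycle K → E → I → K; its vertices are {E, I, K}.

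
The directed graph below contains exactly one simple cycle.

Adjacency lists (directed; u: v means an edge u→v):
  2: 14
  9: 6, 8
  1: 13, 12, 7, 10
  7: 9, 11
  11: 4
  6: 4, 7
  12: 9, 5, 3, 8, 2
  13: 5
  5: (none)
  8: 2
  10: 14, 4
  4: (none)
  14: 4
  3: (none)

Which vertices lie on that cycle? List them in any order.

DFS with gray/black marking from 7:
7 gray
  9 gray
    6 gray
      4 gray
      4 black
      6→7: 7 is gray → back edge
Back edge closes the cycle 7 → 9 → 6 → 7; its vertices are {6, 7, 9}.

6, 7, 9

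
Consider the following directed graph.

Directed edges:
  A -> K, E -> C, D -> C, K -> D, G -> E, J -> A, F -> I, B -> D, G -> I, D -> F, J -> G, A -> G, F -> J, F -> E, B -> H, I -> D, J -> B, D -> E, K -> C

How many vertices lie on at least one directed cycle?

8

A vertex is on a directed cycle iff it belongs to a strongly connected component of size ≥ 2 (or has a self-loop).
The vertices on cycles are {A, B, D, F, G, I, J, K} — 8 in total.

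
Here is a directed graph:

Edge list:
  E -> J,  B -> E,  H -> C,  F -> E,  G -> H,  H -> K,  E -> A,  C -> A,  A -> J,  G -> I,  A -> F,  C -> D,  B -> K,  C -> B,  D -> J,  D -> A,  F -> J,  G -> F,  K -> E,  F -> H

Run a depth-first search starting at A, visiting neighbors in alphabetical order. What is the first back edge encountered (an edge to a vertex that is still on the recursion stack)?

DFS from A (visiting neighbors in alphabetical order); mark gray on enter, black on exit:
A gray
  F gray
    E gray
      E→A: A is gray → back edge
First back edge: E → A.

E->A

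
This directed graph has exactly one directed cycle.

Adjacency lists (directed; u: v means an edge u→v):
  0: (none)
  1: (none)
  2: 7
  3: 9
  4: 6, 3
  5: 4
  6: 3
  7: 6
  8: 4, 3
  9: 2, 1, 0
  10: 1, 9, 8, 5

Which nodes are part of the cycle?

2, 3, 6, 7, 9

DFS with gray/black marking from 9:
9 gray
  2 gray
    7 gray
      6 gray
        3 gray
          3→9: 9 is gray → back edge
Back edge closes the cycle 9 → 2 → 7 → 6 → 3 → 9; its vertices are {2, 3, 6, 7, 9}.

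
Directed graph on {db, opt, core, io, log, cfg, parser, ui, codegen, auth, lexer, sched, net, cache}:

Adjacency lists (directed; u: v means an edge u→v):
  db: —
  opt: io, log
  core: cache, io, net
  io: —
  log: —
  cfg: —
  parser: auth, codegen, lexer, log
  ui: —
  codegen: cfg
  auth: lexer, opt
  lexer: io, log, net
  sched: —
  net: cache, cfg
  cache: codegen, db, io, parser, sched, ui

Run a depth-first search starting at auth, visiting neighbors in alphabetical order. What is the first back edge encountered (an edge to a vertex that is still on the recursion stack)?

DFS from auth (visiting neighbors in alphabetical order); mark gray on enter, black on exit:
auth gray
  lexer gray
    io gray
    io black
    log gray
    log black
    net gray
      cache gray
        codegen gray
          cfg gray
          cfg black
        codegen black
        db gray
        db black
        cache→io: io black — skip
        parser gray
          parser→auth: auth is gray → back edge
First back edge: parser → auth.

parser→auth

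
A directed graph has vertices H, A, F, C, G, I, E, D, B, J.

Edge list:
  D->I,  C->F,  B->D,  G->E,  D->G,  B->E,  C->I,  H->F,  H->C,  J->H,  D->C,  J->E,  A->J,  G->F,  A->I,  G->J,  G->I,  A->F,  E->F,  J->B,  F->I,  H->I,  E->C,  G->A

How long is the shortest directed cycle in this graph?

For each vertex v, BFS finds the shortest path from v back to v.
The shortest such closed walk is G → J → B → D → G, length 4.

4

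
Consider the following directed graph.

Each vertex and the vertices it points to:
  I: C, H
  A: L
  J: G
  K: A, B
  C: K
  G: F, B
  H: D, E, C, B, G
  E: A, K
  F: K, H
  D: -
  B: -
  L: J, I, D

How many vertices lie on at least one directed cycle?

10

A vertex is on a directed cycle iff it belongs to a strongly connected component of size ≥ 2 (or has a self-loop).
The vertices on cycles are {A, C, E, F, G, H, I, J, K, L} — 10 in total.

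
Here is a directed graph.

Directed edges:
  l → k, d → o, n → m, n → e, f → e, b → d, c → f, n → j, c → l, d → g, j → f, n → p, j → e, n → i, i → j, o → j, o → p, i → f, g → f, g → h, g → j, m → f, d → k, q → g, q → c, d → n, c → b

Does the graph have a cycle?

No

DFS with white/gray/black marking, starting from i:
i gray
  f gray
    e gray
    e black
  f black
  j gray
    j→e: e black — skip
    j→f: f black — skip
  j black
i black
g gray
  h gray
  h black
  g→f: f black — skip
  g→j: j black — skip
g black
o gray
  p gray
  p black
  o→j: j black — skip
o black
d gray
  d→o: o black — skip
  d→g: g black — skip
  n gray
    n→j: j black — skip
    m gray
      m→f: f black — skip
    m black
    n→i: i black — skip
    n→e: e black — skip
    n→p: p black — skip
  n black
  k gray
  k black
d black
c gray
  c→f: f black — skip
  b gray
    b→d: d black — skip
  b black
  l gray
    l→k: k black — skip
  l black
c black
q gray
  q→g: g black — skip
  q→c: c black — skip
q black
Every edge goes to a white or black vertex — no back edge, so the graph is acyclic.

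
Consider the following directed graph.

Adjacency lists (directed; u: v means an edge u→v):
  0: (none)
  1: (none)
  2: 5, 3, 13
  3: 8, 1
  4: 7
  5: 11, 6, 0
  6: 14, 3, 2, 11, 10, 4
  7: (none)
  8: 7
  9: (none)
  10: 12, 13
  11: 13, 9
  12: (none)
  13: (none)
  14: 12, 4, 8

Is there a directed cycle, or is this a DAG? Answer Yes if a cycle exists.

Yes

DFS with white/gray/black marking, starting from 11:
11 gray
  13 gray
  13 black
  9 gray
  9 black
11 black
0 gray
0 black
1 gray
1 black
2 gray
  5 gray
    5→11: 11 black — skip
    6 gray
      14 gray
        12 gray
        12 black
        4 gray
          7 gray
          7 black
        4 black
        8 gray
          8→7: 7 black — skip
        8 black
      14 black
      3 gray
        3→8: 8 black — skip
        3→1: 1 black — skip
      3 black
      6→2: 2 is gray → back edge
Back edge found, so a cycle exists: 2 → 5 → 6 → 2.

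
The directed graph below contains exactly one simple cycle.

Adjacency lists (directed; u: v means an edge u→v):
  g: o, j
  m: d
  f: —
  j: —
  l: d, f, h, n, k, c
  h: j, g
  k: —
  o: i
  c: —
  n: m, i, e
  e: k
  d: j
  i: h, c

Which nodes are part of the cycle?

DFS with gray/black marking from h:
h gray
  j gray
  j black
  g gray
    o gray
      i gray
        i→h: h is gray → back edge
Back edge closes the cycle h → g → o → i → h; its vertices are {g, h, i, o}.

g, h, i, o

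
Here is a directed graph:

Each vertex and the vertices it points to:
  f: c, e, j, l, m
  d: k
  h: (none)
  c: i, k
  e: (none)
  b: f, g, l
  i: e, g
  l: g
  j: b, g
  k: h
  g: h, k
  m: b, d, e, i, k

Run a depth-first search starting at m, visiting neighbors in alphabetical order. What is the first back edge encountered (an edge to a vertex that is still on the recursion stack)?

j->b

DFS from m (visiting neighbors in alphabetical order); mark gray on enter, black on exit:
m gray
  b gray
    f gray
      c gray
        i gray
          e gray
          e black
          g gray
            h gray
            h black
            k gray
              k→h: h black — skip
            k black
          g black
        i black
        c→k: k black — skip
      c black
      f→e: e black — skip
      j gray
        j→b: b is gray → back edge
First back edge: j → b.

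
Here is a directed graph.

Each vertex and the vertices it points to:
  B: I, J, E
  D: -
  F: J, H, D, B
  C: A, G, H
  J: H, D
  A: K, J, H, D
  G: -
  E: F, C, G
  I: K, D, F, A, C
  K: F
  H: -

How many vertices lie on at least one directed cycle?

A vertex is on a directed cycle iff it belongs to a strongly connected component of size ≥ 2 (or has a self-loop).
The vertices on cycles are {A, B, C, E, F, I, K} — 7 in total.

7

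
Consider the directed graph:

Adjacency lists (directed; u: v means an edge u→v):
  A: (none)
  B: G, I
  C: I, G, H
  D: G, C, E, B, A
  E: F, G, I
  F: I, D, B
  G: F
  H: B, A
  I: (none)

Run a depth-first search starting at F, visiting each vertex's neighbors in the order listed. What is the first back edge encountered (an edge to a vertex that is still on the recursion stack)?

G→F

DFS from F (visiting each vertex's neighbors in the order listed); mark gray on enter, black on exit:
F gray
  I gray
  I black
  D gray
    G gray
      G→F: F is gray → back edge
First back edge: G → F.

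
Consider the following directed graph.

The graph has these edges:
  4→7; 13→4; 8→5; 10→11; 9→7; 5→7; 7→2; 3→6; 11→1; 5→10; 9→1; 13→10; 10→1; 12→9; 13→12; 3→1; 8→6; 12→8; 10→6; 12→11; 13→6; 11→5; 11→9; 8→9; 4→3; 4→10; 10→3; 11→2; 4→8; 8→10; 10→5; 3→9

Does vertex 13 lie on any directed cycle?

No

13 lies on a cycle iff there is a path from 13 back to itself.
Exploring from 13, it never reaches itself; equivalently, its strongly connected component is a singleton.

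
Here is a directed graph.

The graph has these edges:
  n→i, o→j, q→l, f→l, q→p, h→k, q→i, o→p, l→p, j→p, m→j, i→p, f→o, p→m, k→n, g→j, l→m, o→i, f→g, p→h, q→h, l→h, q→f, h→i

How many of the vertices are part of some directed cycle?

7

A vertex is on a directed cycle iff it belongs to a strongly connected component of size ≥ 2 (or has a self-loop).
The vertices on cycles are {h, i, j, k, m, n, p} — 7 in total.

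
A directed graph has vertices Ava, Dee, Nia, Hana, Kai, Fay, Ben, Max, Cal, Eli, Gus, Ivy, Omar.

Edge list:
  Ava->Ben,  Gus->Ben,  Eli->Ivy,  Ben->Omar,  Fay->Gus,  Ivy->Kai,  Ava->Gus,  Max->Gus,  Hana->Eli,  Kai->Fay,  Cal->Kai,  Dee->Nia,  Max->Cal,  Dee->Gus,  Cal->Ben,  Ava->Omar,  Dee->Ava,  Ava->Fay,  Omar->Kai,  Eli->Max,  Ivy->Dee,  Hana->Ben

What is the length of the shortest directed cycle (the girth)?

For each vertex v, BFS finds the shortest path from v back to v.
The shortest such closed walk is Gus → Ben → Omar → Kai → Fay → Gus, length 5.

5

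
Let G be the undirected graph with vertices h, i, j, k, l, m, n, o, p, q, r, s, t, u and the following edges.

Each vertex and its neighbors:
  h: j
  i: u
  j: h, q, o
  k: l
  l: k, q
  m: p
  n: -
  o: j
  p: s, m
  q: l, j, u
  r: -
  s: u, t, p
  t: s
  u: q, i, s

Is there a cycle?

No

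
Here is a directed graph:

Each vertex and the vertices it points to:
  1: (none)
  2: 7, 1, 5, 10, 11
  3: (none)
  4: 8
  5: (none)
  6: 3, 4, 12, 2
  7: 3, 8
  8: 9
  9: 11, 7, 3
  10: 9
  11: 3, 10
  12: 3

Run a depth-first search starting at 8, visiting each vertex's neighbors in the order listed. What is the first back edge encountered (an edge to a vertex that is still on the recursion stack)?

10->9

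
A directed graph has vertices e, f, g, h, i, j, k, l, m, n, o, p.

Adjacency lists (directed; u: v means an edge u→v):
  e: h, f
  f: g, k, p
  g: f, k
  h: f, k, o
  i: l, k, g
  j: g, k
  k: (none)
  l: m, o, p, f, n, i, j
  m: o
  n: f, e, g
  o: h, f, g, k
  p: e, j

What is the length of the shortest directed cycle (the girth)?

2

For each vertex v, BFS finds the shortest path from v back to v.
The shortest such closed walk is l → i → l, length 2.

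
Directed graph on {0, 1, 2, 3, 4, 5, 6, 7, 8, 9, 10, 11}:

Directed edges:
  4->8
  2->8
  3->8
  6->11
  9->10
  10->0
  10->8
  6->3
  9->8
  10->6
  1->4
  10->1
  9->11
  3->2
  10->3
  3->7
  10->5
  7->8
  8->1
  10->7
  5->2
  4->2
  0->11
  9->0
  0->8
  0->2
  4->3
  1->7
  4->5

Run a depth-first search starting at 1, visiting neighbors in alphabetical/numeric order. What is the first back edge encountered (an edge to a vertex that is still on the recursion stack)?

DFS from 1 (visiting neighbors in alphabetical/numeric order); mark gray on enter, black on exit:
1 gray
  4 gray
    2 gray
      8 gray
        8→1: 1 is gray → back edge
First back edge: 8 → 1.

8->1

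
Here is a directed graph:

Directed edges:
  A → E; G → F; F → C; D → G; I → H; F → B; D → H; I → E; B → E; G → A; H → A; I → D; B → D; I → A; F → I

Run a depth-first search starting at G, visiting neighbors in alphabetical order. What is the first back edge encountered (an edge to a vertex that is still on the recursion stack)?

DFS from G (visiting neighbors in alphabetical order); mark gray on enter, black on exit:
G gray
  A gray
    E gray
    E black
  A black
  F gray
    B gray
      D gray
        D→G: G is gray → back edge
First back edge: D → G.

D→G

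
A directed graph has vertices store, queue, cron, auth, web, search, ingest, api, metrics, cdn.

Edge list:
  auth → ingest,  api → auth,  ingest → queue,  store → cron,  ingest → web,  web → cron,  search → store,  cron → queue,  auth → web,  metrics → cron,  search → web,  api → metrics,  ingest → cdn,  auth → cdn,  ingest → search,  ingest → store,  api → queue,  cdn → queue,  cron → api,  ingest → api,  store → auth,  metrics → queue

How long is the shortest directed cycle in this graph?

3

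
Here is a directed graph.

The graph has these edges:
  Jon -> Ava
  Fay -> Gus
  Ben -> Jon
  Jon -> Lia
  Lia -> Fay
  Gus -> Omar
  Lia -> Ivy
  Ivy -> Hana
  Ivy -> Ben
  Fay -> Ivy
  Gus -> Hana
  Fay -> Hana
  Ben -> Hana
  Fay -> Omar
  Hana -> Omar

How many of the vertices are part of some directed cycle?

5

A vertex is on a directed cycle iff it belongs to a strongly connected component of size ≥ 2 (or has a self-loop).
The vertices on cycles are {Ben, Fay, Ivy, Jon, Lia} — 5 in total.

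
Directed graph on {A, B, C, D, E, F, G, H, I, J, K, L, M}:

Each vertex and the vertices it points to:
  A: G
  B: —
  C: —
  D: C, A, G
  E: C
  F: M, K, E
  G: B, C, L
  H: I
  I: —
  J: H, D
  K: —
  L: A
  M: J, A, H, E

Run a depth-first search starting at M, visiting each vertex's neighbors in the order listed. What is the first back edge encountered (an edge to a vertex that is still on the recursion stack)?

L->A

DFS from M (visiting each vertex's neighbors in the order listed); mark gray on enter, black on exit:
M gray
  J gray
    H gray
      I gray
      I black
    H black
    D gray
      C gray
      C black
      A gray
        G gray
          B gray
          B black
          G→C: C black — skip
          L gray
            L→A: A is gray → back edge
First back edge: L → A.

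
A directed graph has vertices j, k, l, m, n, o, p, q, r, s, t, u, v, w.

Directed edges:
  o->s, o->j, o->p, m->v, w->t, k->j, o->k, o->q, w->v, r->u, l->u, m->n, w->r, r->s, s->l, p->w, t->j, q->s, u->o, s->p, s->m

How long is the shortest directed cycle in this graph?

4

For each vertex v, BFS finds the shortest path from v back to v.
The shortest such closed walk is o → s → l → u → o, length 4.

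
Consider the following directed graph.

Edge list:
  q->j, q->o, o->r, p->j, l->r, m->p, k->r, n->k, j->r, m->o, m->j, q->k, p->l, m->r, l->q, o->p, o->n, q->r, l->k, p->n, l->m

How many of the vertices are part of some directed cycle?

5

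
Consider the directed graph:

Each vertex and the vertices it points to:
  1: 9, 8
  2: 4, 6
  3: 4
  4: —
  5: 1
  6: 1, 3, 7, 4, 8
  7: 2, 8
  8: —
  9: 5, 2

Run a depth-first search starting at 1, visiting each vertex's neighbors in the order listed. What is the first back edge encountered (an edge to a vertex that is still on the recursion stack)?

DFS from 1 (visiting each vertex's neighbors in the order listed); mark gray on enter, black on exit:
1 gray
  9 gray
    5 gray
      5→1: 1 is gray → back edge
First back edge: 5 → 1.

5->1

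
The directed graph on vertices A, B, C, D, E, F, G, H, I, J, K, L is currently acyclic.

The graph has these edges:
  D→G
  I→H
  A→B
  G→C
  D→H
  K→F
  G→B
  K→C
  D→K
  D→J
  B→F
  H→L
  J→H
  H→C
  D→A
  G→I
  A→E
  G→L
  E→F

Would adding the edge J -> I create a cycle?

Adding J→I creates a cycle iff I can already reach J.
Explore from I: no path reaches J. The graph stays acyclic.

No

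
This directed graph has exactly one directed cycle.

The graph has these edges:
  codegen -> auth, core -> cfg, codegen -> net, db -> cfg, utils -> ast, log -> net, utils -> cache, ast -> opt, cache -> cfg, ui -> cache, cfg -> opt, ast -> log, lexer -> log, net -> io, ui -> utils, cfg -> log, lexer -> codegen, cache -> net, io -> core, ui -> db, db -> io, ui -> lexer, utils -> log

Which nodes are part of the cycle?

DFS with gray/black marking from io:
io gray
  core gray
    cfg gray
      log gray
        net gray
          net→io: io is gray → back edge
Back edge closes the cycle io → core → cfg → log → net → io; its vertices are {io, cfg, log, net, core}.

io, cfg, log, net, core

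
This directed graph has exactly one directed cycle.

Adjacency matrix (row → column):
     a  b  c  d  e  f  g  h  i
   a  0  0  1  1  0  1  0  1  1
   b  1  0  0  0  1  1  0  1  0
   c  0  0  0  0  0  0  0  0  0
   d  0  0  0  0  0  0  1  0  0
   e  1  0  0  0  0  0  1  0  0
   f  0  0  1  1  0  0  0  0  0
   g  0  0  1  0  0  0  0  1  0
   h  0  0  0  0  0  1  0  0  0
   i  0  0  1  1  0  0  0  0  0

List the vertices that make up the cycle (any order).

DFS with gray/black marking from h:
h gray
  f gray
    d gray
      g gray
        c gray
        c black
        g→h: h is gray → back edge
Back edge closes the cycle h → f → d → g → h; its vertices are {d, f, g, h}.

d, f, g, h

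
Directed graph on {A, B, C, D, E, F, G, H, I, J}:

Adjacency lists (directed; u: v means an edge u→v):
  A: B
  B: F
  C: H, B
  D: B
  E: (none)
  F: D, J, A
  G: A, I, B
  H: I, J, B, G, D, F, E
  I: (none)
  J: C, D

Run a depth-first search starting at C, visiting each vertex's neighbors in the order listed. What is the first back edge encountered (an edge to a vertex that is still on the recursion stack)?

J→C

DFS from C (visiting each vertex's neighbors in the order listed); mark gray on enter, black on exit:
C gray
  H gray
    I gray
    I black
    J gray
      J→C: C is gray → back edge
First back edge: J → C.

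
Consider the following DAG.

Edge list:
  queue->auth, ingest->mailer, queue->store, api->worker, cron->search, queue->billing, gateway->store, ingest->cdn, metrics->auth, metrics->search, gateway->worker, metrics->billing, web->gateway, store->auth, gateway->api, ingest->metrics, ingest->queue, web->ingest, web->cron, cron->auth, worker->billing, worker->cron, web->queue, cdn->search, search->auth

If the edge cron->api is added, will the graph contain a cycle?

Yes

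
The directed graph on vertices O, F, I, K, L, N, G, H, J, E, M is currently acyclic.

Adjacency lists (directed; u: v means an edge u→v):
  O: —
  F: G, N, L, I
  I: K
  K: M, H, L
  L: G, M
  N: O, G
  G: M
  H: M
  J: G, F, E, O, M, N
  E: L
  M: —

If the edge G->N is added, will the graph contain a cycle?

Yes

Adding G→N creates a cycle iff N can already reach G.
Path from N: N → G.
So N → … → G → N is a cycle.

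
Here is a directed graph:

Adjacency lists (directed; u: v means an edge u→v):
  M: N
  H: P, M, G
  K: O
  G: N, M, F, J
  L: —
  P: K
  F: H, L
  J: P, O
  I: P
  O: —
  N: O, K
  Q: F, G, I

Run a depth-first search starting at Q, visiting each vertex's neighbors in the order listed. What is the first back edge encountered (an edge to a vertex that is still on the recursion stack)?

DFS from Q (visiting each vertex's neighbors in the order listed); mark gray on enter, black on exit:
Q gray
  F gray
    H gray
      P gray
        K gray
          O gray
          O black
        K black
      P black
      M gray
        N gray
          N→O: O black — skip
          N→K: K black — skip
        N black
      M black
      G gray
        G→N: N black — skip
        G→M: M black — skip
        G→F: F is gray → back edge
First back edge: G → F.

G→F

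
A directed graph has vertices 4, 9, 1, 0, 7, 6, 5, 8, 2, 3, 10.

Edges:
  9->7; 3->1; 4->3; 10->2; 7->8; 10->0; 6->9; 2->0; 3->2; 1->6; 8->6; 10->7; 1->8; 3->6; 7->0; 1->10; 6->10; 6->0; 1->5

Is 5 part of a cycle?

No

5 lies on a cycle iff there is a path from 5 back to itself.
Exploring from 5, it never reaches itself; equivalently, its strongly connected component is a singleton.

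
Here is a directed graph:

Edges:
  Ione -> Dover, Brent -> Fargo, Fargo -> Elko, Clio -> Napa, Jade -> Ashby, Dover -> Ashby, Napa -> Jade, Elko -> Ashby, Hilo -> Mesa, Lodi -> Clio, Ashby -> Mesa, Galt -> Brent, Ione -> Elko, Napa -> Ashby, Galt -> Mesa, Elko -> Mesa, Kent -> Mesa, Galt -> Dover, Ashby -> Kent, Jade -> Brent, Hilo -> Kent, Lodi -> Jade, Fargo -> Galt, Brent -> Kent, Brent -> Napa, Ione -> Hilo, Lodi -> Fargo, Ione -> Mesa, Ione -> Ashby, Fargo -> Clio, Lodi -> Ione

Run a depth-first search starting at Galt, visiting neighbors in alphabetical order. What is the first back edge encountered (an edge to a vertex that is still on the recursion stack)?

Jade->Brent

DFS from Galt (visiting neighbors in alphabetical order); mark gray on enter, black on exit:
Galt gray
  Brent gray
    Fargo gray
      Clio gray
        Napa gray
          Ashby gray
            Kent gray
              Mesa gray
              Mesa black
            Kent black
            Ashby→Mesa: Mesa black — skip
          Ashby black
          Jade gray
            Jade→Ashby: Ashby black — skip
            Jade→Brent: Brent is gray → back edge
First back edge: Jade → Brent.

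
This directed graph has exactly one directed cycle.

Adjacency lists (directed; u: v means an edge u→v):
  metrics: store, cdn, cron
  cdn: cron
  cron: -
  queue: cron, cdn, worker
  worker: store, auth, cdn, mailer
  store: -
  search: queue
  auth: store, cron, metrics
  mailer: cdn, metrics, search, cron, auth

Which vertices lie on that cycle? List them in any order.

queue, mailer, search, worker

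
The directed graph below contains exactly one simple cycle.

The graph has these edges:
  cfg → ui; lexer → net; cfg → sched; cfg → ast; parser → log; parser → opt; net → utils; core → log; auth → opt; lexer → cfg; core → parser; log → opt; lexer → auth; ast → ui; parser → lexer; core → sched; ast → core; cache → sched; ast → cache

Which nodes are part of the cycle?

DFS with gray/black marking from lexer:
lexer gray
  net gray
    utils gray
    utils black
  net black
  auth gray
    opt gray
    opt black
  auth black
  cfg gray
    ui gray
    ui black
    ast gray
      core gray
        log gray
          log→opt: opt black — skip
        log black
        parser gray
          parser→opt: opt black — skip
          parser→log: log black — skip
          parser→lexer: lexer is gray → back edge
Back edge closes the cycle lexer → cfg → ast → core → parser → lexer; its vertices are {ast, cfg, core, lexer, parser}.

ast, cfg, core, lexer, parser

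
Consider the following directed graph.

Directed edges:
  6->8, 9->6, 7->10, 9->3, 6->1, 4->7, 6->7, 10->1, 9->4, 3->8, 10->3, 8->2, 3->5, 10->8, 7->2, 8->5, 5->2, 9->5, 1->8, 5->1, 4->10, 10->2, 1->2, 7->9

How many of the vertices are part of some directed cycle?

7

A vertex is on a directed cycle iff it belongs to a strongly connected component of size ≥ 2 (or has a self-loop).
The vertices on cycles are {1, 4, 5, 6, 7, 8, 9} — 7 in total.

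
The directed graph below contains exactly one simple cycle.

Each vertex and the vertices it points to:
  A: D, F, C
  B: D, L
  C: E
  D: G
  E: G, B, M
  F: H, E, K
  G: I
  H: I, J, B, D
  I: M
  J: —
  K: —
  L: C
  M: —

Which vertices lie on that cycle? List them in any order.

DFS with gray/black marking from E:
E gray
  G gray
    I gray
      M gray
      M black
    I black
  G black
  B gray
    D gray
      D→G: G black — skip
    D black
    L gray
      C gray
        C→E: E is gray → back edge
Back edge closes the cycle E → B → L → C → E; its vertices are {B, C, E, L}.

B, C, E, L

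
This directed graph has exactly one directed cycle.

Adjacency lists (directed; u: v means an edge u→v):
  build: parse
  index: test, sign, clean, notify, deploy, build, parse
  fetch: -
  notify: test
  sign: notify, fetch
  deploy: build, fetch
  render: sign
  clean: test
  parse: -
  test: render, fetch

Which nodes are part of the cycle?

sign, test, notify, render

DFS with gray/black marking from notify:
notify gray
  test gray
    render gray
      sign gray
        sign→notify: notify is gray → back edge
Back edge closes the cycle notify → test → render → sign → notify; its vertices are {sign, test, notify, render}.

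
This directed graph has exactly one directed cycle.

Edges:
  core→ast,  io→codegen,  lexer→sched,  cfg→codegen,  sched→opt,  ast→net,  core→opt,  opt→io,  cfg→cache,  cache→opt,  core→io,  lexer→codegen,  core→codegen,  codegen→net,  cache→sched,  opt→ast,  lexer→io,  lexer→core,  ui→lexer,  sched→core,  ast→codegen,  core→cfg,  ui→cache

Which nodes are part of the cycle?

DFS with gray/black marking from cache:
cache gray
  sched gray
    core gray
      opt gray
        ast gray
          net gray
          net black
          codegen gray
            codegen→net: net black — skip
          codegen black
        ast black
        io gray
          io→codegen: codegen black — skip
        io black
      opt black
      core→codegen: codegen black — skip
      core→io: io black — skip
      cfg gray
        cfg→cache: cache is gray → back edge
Back edge closes the cycle cache → sched → core → cfg → cache; its vertices are {cfg, core, cache, sched}.

cfg, core, cache, sched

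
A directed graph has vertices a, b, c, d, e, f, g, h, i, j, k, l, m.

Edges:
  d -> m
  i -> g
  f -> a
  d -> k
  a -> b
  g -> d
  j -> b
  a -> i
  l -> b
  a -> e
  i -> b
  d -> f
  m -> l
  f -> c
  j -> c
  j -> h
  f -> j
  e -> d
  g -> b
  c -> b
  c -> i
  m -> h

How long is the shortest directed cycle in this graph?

For each vertex v, BFS finds the shortest path from v back to v.
The shortest such closed walk is d → f → a → e → d, length 4.

4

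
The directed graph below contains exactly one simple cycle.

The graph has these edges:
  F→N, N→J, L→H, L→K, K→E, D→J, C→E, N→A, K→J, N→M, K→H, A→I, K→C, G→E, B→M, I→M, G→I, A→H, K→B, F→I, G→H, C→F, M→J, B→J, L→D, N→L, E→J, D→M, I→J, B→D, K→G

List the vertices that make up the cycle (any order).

DFS with gray/black marking from L:
L gray
  D gray
    J gray
    J black
    M gray
      M→J: J black — skip
    M black
  D black
  K gray
    K→J: J black — skip
    E gray
      E→J: J black — skip
    E black
    H gray
    H black
    G gray
      I gray
        I→J: J black — skip
        I→M: M black — skip
      I black
      G→H: H black — skip
      G→E: E black — skip
    G black
    C gray
      C→E: E black — skip
      F gray
        N gray
          N→L: L is gray → back edge
Back edge closes the cycle L → K → C → F → N → L; its vertices are {C, F, K, L, N}.

C, F, K, L, N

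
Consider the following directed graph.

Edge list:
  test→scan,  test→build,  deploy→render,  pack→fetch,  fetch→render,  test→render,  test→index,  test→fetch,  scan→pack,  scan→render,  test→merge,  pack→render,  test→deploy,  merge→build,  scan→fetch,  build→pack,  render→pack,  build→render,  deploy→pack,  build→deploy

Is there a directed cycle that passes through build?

No

build lies on a cycle iff there is a path from build back to itself.
Exploring from build, it never reaches itself; equivalently, its strongly connected component is a singleton.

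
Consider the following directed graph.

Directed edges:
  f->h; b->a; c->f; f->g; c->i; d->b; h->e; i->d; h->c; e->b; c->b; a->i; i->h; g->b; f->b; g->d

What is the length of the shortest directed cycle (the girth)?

3

For each vertex v, BFS finds the shortest path from v back to v.
The shortest such closed walk is h → c → f → h, length 3.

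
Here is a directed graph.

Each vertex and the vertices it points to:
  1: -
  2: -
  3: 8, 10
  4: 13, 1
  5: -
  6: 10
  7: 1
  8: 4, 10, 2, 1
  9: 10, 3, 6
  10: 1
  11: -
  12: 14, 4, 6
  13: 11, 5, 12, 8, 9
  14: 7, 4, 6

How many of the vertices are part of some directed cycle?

7

A vertex is on a directed cycle iff it belongs to a strongly connected component of size ≥ 2 (or has a self-loop).
The vertices on cycles are {3, 4, 8, 9, 12, 13, 14} — 7 in total.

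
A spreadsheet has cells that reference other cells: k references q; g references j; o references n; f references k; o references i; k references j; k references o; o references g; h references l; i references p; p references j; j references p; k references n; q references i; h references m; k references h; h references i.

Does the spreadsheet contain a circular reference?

Yes

DFS with white/gray/black marking, starting from p:
p gray
  j gray
    j→p: p is gray → back edge
Back edge found, so a cycle exists: p → j → p.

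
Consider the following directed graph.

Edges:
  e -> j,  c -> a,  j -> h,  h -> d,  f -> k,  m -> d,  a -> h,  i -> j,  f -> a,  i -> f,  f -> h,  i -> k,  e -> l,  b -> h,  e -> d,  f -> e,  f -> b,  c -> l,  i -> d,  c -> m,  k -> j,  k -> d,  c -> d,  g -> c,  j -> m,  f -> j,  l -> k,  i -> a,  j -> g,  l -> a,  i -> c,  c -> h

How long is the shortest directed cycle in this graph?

For each vertex v, BFS finds the shortest path from v back to v.
The shortest such closed walk is c → l → k → j → g → c, length 5.

5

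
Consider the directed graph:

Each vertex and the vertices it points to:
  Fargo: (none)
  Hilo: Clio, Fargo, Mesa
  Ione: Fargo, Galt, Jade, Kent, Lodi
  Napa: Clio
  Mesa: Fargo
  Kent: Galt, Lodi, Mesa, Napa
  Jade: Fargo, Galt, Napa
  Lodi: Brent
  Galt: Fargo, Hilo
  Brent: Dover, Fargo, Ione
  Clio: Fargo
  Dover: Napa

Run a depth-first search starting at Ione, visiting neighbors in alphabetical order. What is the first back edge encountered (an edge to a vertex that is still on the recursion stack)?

DFS from Ione (visiting neighbors in alphabetical order); mark gray on enter, black on exit:
Ione gray
  Fargo gray
  Fargo black
  Galt gray
    Galt→Fargo: Fargo black — skip
    Hilo gray
      Clio gray
        Clio→Fargo: Fargo black — skip
      Clio black
      Hilo→Fargo: Fargo black — skip
      Mesa gray
        Mesa→Fargo: Fargo black — skip
      Mesa black
    Hilo black
  Galt black
  Jade gray
    Jade→Fargo: Fargo black — skip
    Jade→Galt: Galt black — skip
    Napa gray
      Napa→Clio: Clio black — skip
    Napa black
  Jade black
  Kent gray
    Kent→Galt: Galt black — skip
    Lodi gray
      Brent gray
        Dover gray
          Dover→Napa: Napa black — skip
        Dover black
        Brent→Fargo: Fargo black — skip
        Brent→Ione: Ione is gray → back edge
First back edge: Brent → Ione.

Brent→Ione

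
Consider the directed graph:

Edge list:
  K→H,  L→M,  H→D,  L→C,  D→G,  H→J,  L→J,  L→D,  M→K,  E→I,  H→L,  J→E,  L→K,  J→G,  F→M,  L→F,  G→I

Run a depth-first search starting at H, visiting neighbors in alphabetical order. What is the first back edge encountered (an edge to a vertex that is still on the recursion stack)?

DFS from H (visiting neighbors in alphabetical order); mark gray on enter, black on exit:
H gray
  D gray
    G gray
      I gray
      I black
    G black
  D black
  J gray
    E gray
      E→I: I black — skip
    E black
    J→G: G black — skip
  J black
  L gray
    C gray
    C black
    L→D: D black — skip
    F gray
      M gray
        K gray
          K→H: H is gray → back edge
First back edge: K → H.

K→H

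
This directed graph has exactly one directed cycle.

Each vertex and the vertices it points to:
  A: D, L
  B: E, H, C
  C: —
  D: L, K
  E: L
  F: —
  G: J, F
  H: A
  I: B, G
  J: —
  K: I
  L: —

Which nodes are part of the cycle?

A, B, D, H, I, K

DFS with gray/black marking from I:
I gray
  B gray
    E gray
      L gray
      L black
    E black
    H gray
      A gray
        D gray
          D→L: L black — skip
          K gray
            K→I: I is gray → back edge
Back edge closes the cycle I → B → H → A → D → K → I; its vertices are {A, B, D, H, I, K}.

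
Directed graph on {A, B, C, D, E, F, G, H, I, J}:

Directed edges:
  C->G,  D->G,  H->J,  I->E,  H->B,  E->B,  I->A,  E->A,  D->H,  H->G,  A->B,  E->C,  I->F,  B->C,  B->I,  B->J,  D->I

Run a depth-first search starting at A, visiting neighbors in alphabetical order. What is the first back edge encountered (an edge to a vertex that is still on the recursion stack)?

DFS from A (visiting neighbors in alphabetical order); mark gray on enter, black on exit:
A gray
  B gray
    C gray
      G gray
      G black
    C black
    I gray
      I→A: A is gray → back edge
First back edge: I → A.

I→A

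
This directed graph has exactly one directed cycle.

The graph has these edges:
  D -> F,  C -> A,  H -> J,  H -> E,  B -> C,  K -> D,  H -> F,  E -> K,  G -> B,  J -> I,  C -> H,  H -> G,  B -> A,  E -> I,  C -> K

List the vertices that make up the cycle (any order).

DFS with gray/black marking from C:
C gray
  K gray
    D gray
      F gray
      F black
    D black
  K black
  H gray
    J gray
      I gray
      I black
    J black
    E gray
      E→K: K black — skip
      E→I: I black — skip
    E black
    H→F: F black — skip
    G gray
      B gray
        B→C: C is gray → back edge
Back edge closes the cycle C → H → G → B → C; its vertices are {B, C, G, H}.

B, C, G, H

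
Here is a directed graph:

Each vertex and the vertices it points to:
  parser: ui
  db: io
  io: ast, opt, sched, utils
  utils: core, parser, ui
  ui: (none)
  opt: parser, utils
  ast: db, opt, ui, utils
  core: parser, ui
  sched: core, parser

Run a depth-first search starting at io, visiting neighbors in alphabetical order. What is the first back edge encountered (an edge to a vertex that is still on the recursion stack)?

db→io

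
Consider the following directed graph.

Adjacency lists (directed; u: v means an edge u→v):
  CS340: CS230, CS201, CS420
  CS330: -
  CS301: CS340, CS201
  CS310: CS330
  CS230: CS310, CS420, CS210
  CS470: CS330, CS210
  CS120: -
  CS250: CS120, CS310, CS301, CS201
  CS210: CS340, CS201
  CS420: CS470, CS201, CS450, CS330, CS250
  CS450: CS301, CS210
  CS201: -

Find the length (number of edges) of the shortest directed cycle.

3

For each vertex v, BFS finds the shortest path from v back to v.
The shortest such closed walk is CS340 → CS230 → CS210 → CS340, length 3.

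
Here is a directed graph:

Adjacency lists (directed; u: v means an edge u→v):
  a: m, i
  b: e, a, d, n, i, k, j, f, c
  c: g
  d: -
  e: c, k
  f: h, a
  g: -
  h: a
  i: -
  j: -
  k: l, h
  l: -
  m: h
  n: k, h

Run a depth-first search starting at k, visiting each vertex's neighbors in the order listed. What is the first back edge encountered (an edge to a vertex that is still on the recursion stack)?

m->h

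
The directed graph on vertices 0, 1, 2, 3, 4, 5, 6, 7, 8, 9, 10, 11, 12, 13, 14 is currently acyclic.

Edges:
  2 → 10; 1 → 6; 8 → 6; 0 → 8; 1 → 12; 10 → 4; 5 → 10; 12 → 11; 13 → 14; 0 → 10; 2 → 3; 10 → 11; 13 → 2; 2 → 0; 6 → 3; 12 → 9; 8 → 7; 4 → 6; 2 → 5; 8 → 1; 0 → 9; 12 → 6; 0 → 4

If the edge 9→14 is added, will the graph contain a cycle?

No

Adding 9→14 creates a cycle iff 14 can already reach 9.
Explore from 14: no path reaches 9. The graph stays acyclic.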